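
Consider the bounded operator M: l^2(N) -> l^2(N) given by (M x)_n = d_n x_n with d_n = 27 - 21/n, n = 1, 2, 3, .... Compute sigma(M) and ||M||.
sigma(M) = {27 - 21/n : n ≥ 1} ∪ {27}; ||M|| = 27

A bounded diagonal operator on l^2 with diagonal entries d_n has spectrum equal to the closure of {d_n : n ≥ 1}: every d_n is an eigenvalue (with eigenvector e_n), so {d_n} ⊂ sigma(M); the spectrum is closed, so its closure is too; and for lambda not in the closure, (M - lambda I) has bounded inverse (the diagonal entries 1/(d_n - lambda) are bounded). For our sequence d_n = 27 - 21/n, n = 1, 2, 3, ...:
  - {d_n} = {27 - 21/n : n ≥ 1}; the only limit point is 27
  - closure = {27 - 21/n : n ≥ 1} ∪ {27}
For the norm: a diagonal operator has ||M|| = sup_n |d_n|. Here d_n = 27 - 21/n increases monotonically from d_1 = 6 toward 27, with all terms in [6, 27); so sup_n |d_n| = 27 (the supremum is the limit, not attained). So ||M|| = 27.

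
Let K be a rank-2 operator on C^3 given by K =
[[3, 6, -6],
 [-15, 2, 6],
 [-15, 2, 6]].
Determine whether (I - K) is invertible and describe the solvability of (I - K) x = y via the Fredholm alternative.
(I - K) is invertible (det(I - K) = 14 ≠ 0), so for every y in C^3 the equation (I - K) x = y has a unique solution.

K has rank 2 and factors as K = U V^T = u1 v1^T + u2 v2^T with u1 = (-2, 2, 2), v1 = (-3, -2, 3), u2 = (-1, -3, -3), v2 = (3, -2, 0) (multiplying out reproduces the displayed K). The nonzero eigenvalues of U V^T coincide with those of the 2 x 2 matrix G = V^T U = [[v1·u1, v1·u2], [v2·u1, v2·u2]] = [[8, 0], [-10, 3]], and by the Sylvester determinant identity det(I_3 - U V^T) = det(I_2 - V^T U) = det([[-7, 0], [10, -2]]) = (-7)(-2) - (0)(10) = 14. (Direct check: I - K =
[[-2, -6, 6],
 [15, -1, -6],
 [15, -2, -5]]
has determinant 14.) The finite-dimensional Fredholm alternative says: either (I - K) is invertible, or ker(I - K) ≠ {0} and then range(I - K) = ker((I - K)^*)^⊥, with dim ker(I - K) = dim ker((I - K)^*). Since det(I - K) ≠ 0, 1 is not an eigenvalue of K and ker(I - K) = {0}, so we are in the first case: for every y there is a unique x = (I - K)^(-1) y. (Explicitly, by the Woodbury identity, (I - U V^T)^(-1) = I + U (I_2 - G)^(-1) V^T.)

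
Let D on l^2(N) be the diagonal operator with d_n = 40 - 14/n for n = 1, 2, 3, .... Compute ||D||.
||D|| = 40

For a diagonal operator on l^2 with entries d_n, ||D|| = sup_n |d_n|. Here d_1 = 26, d_2 = 33, ..., and d_n = 40 - 14/n increases monotonically toward 40. All terms lie in [26, 40), so |d_n| = d_n and the supremum is the limit 40, which is not attained by any individual d_n. Hence ||D|| = 40.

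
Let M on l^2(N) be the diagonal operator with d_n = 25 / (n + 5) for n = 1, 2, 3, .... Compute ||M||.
||M|| = 25/6 (attained at n = 1)

For M diagonal, ||M|| = sup_n |d_n| = sup_n 25/(n + 5). This is positive and strictly decreasing in n, so the supremum is attained at n = 1: d_1 = 25/(1 + 5) = 25/6. Hence ||M|| = 25/6.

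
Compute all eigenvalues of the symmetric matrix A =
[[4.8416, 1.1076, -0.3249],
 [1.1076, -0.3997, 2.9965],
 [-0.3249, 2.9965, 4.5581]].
sigma(A) ≈ {-2, 5, 6}

A is real symmetric, so its spectrum consists of real eigenvalues. Expanding the characteristic polynomial of the displayed matrix gives
  det(λ I - A) = p(λ) = λ^3 + (-9)λ^2 + (8)λ + (60).
Solving p(λ) = 0 yields eigenvalues ≈ -2, 5, 6. (A is shown rounded to 4 decimals, so these recover the underlying integer eigenvalues to within that precision.)
Verification: the trace of A = 9 equals the sum of eigenvalues 9, and det(A) ≈ -59.9998 matches the eigenvalue product -60.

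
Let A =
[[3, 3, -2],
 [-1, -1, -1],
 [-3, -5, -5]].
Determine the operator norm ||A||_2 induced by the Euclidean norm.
||A||_2 ≈ 8.1613 (= sqrt(largest eigenvalue of A^T A))

||A||_2 = sigma_max(A) = sqrt(lambda_max(A^T A)). Form the symmetric matrix M = A^T A =
[[19, 25, 10],
 [25, 35, 20],
 [10, 20, 30]].
Its characteristic polynomial (trace, sum of principal 2x2 minors, determinant of M give the coefficients) is
  p(λ) = det(λ I - M) = λ^3 - 84λ^2 + 1160λ - 100.
No integer candidate from the rational root theorem (±divisors of 100) is a root, so the roots are irrational. The cubic discriminant is Δ = 3189010000 > 0, so there are three distinct real roots. p(0) = -100 and p(1) = 977 have opposite signs, so a root lies in (0, 1); Newton's method refines it to λ ≈ 0.0868. p(17) = 257 and p(18) = -604 have opposite signs, so a root lies in (17, 18); Newton's method refines it to λ ≈ 17.3063. p(66) = -1948 and p(67) = 1307 have opposite signs, so a root lies in (66, 67); Newton's method refines it to λ ≈ 66.6069. Check (Vieta): the three roots sum to 84, matching tr M = 84.
So the eigenvalues of A^T A are ≈ 0.0868, 17.3063, 66.6069 (all ≥ 0, as they must be for A^T A). The largest is λ_max ≈ 66.6069, hence ||A||_2 = sqrt(λ_max) ≈ 8.1613.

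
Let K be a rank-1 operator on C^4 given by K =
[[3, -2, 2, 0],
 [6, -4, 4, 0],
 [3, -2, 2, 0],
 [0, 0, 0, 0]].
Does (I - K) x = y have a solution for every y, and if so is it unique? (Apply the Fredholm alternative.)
(I - K) is singular (det(I - K) = 0, i.e. 1 ∈ sigma(K)). (I - K) x = y is solvable iff y ⊥ ker((I - K)^*) = span{(3, -2, 2, 0)}, i.e. iff 3y_1 - 2y_2 + 2y_3 = 0. When solvable, the solutions are x = y + c·(1, 2, 1, 0), c arbitrary (ker(I - K) = span{(1, 2, 1, 0)}, dimension 1).

K has rank 1, so it is an outer product K = u v^T: every row of K is a multiple of one row vector. Reading off the entries, u = (1, 2, 1, 0) and v = (3, -2, 2, 0) (row i of K equals u_i·v^T). A rank-one matrix u v^T satisfies K u = u (v·u) and kills the (3)-dimensional subspace v^⊥, so its characteristic polynomial is lambda^3 (lambda - v·u) with v·u = tr K = 1. Hence the eigenvalues of I - K are 1 (multiplicity 3) and 1 - (1) = 0, so det(I - K) = 0. (Direct check: I - K =
[[-2, 2, -2, 0],
 [-6, 5, -4, 0],
 [-3, 2, -1, 0],
 [0, 0, 0, 1]]
has determinant 0.) So 1 is an eigenvalue of K and (I - K) is not invertible. The finite-dimensional Fredholm alternative says: either (I - K) is invertible, or ker(I - K) ≠ {0} and then range(I - K) = ker((I - K)^*)^⊥, with dim ker(I - K) = dim ker((I - K)^*). We are in the second case, so we need both kernels. Kernel of I - K: (I - K) u = u - u (v·u) = u - u = 0, so ker(I - K) = span{u} = span{(1, 2, 1, 0)} (it is exactly 1-dimensional because rank(I - K) = 3). Kernel of the adjoint: K is real, so (I - K)^* = I - K^T = I - v u^T, and (I - v u^T) v = v - v (u·v) = 0; hence ker((I - K)^*) = span{v} = span{(3, -2, 2, 0)}. Therefore (I - K) x = y is solvable iff <y, v> = 0, i.e. iff 3y_1 - 2y_2 + 2y_3 = 0. When this holds, K y = u (v·y) = 0, so (I - K) y = y and x = y is a particular solution; the full solution set is the line x = y + c·u = y + c·(1, 2, 1, 0), c ∈ C.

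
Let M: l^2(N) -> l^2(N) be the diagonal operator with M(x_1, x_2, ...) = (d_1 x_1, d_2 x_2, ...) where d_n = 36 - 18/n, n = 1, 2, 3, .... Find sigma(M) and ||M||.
sigma(M) = {36 - 18/n : n ≥ 1} ∪ {36}; ||M|| = 36

A bounded diagonal operator on l^2 with diagonal entries d_n has spectrum equal to the closure of {d_n : n ≥ 1}: every d_n is an eigenvalue (with eigenvector e_n), so {d_n} ⊂ sigma(M); the spectrum is closed, so its closure is too; and for lambda not in the closure, (M - lambda I) has bounded inverse (the diagonal entries 1/(d_n - lambda) are bounded). For our sequence d_n = 36 - 18/n, n = 1, 2, 3, ...:
  - {d_n} = {36 - 18/n : n ≥ 1}; the only limit point is 36
  - closure = {36 - 18/n : n ≥ 1} ∪ {36}
For the norm: a diagonal operator has ||M|| = sup_n |d_n|. Here d_n = 36 - 18/n increases monotonically from d_1 = 18 toward 36, with all terms in [18, 36); so sup_n |d_n| = 36 (the supremum is the limit, not attained). So ||M|| = 36.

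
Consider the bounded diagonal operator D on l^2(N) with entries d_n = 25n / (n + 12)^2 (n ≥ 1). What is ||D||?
||D|| = 25/48 (attained at n = 12)

For D diagonal, ||D|| = sup_n |d_n|. Treat f(x) = 25x / (x + 12)^2 for real x > 0. By the quotient rule, f'(x) = 25(12 - x)/(x + 12)^3, which is positive for x < 12 and negative for x > 12. So f has a unique maximum at x = 12, and since 12 is a positive integer, the supremum over n ≥ 1 is attained at n = 12: d_12 = 25·12/(12 + 12)^2 = 25·12/576 = 25/48. Hence ||D|| = 25/48.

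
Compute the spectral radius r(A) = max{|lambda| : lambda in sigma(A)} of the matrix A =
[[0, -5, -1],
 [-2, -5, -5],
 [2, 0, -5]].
r(A) ≈ 6.5264

The eigenvalues of A are the roots of its characteristic polynomial. With M = A (coefficients from the trace, the sum of principal 2x2 minors, and det A):
  p(λ) = det(λ I - M) = λ^3 + 10λ^2 + 17λ - 90.
No integer candidate from the rational root theorem (±divisors of 90) is a root, so the roots are irrational. The cubic discriminant is Δ = -124852 < 0, so there is one real root and a complex-conjugate pair. p(2) = -8 and p(3) = 78 have opposite signs, so a root lies in (2, 3); Newton's method refines it to λ ≈ 2.113. Dividing out (λ - (2.113)) leaves approximately λ^2 + 12.113λ + 42.5942. For λ^2 + 12.113λ + 42.5942 the discriminant is -23.6531. It is negative, so the remaining roots are the complex-conjugate pair λ ≈ -6.0565 ± 2.4317i. Their product equals the constant term, so |λ|^2 ≈ 42.5942 and |λ| ≈ 6.5264.
Thus the eigenvalues (to 4 decimals) are 2.113 (modulus 2.113); -6.0565 ± 2.4317i (modulus 6.5264). The spectral radius is the largest modulus: r(A) ≈ 6.5264. (Cross-check: r(A) ≤ ||A||_2 ≈ 9.0102; equality holds whenever A is normal, though it can also hold for some non-normal A.)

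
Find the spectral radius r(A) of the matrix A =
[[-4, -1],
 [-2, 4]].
r(A) = sqrt(72)/2 ≈ 4.2426

The eigenvalues of A are the roots of its characteristic polynomial. With M = A (coefficients from the trace and determinant):
  p(λ) = det(λ I - M) = λ^2 - 18.
For λ^2 - 18 the discriminant is 72. It is nonnegative but not a perfect square, so the roots are real and irrational: λ = ± sqrt(72)/2 ≈ 4.2426, -4.2426.
Thus the eigenvalues (to 4 decimals) are 4.2426 (modulus 4.2426); -4.2426 (modulus 4.2426). The spectral radius is the largest modulus: r(A) = sqrt(72)/2 ≈ 4.2426. (Cross-check: r(A) ≤ ||A||_2 ≈ 4.772; equality holds whenever A is normal, though it can also hold for some non-normal A.)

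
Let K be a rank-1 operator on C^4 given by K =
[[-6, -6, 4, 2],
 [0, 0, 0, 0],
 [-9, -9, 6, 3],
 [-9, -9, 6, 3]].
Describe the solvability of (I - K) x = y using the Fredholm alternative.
(I - K) is invertible (det(I - K) = -2 ≠ 0), so for every y in C^4 the equation (I - K) x = y has a unique solution.

K has rank 1, so it is an outer product K = u v^T: every row of K is a multiple of one row vector. Reading off the entries, u = (2, 0, 3, 3) and v = (-3, -3, 2, 1) (row i of K equals u_i·v^T). A rank-one matrix u v^T satisfies K u = u (v·u) and kills the (3)-dimensional subspace v^⊥, so its characteristic polynomial is lambda^3 (lambda - v·u) with v·u = tr K = 3. Hence the eigenvalues of I - K are 1 (multiplicity 3) and 1 - (3) = -2, so det(I - K) = -2. (Direct check: I - K =
[[7, 6, -4, -2],
 [0, 1, 0, 0],
 [9, 9, -5, -3],
 [9, 9, -6, -2]]
has determinant -2.) The finite-dimensional Fredholm alternative says: either (I - K) is invertible, or ker(I - K) ≠ {0} and then range(I - K) = ker((I - K)^*)^⊥, with dim ker(I - K) = dim ker((I - K)^*). Since det(I - K) ≠ 0, 1 is not an eigenvalue of K and ker(I - K) = {0}, so we are in the first case: for every y there is a unique x = (I - K)^(-1) y. Explicitly, by the Sherman–Morrison formula, (I - u v^T)^(-1) = I + u v^T/(1 - v·u), i.e. (I - K)^(-1) = I + K/(-2).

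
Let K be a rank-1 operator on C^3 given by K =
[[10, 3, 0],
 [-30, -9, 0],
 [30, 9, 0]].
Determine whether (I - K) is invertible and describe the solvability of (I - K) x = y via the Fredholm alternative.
(I - K) is singular (det(I - K) = 0, i.e. 1 ∈ sigma(K)). (I - K) x = y is solvable iff y ⊥ ker((I - K)^*) = span{(10, 3, 0)}, i.e. iff 10y_1 + 3y_2 = 0. When solvable, the solutions are x = y + c·(1, -3, 3), c arbitrary (ker(I - K) = span{(1, -3, 3)}, dimension 1).

K has rank 1, so it is an outer product K = u v^T: every row of K is a multiple of one row vector. Reading off the entries, u = (1, -3, 3) and v = (10, 3, 0) (row i of K equals u_i·v^T). A rank-one matrix u v^T satisfies K u = u (v·u) and kills the (2)-dimensional subspace v^⊥, so its characteristic polynomial is lambda^2 (lambda - v·u) with v·u = tr K = 1. Hence the eigenvalues of I - K are 1 (multiplicity 2) and 1 - (1) = 0, so det(I - K) = 0. (Direct check: I - K =
[[-9, -3, 0],
 [30, 10, 0],
 [-30, -9, 1]]
has determinant 0.) So 1 is an eigenvalue of K and (I - K) is not invertible. The finite-dimensional Fredholm alternative says: either (I - K) is invertible, or ker(I - K) ≠ {0} and then range(I - K) = ker((I - K)^*)^⊥, with dim ker(I - K) = dim ker((I - K)^*). We are in the second case, so we need both kernels. Kernel of I - K: (I - K) u = u - u (v·u) = u - u = 0, so ker(I - K) = span{u} = span{(1, -3, 3)} (it is exactly 1-dimensional because rank(I - K) = 2). Kernel of the adjoint: K is real, so (I - K)^* = I - K^T = I - v u^T, and (I - v u^T) v = v - v (u·v) = 0; hence ker((I - K)^*) = span{v} = span{(10, 3, 0)}. Therefore (I - K) x = y is solvable iff <y, v> = 0, i.e. iff 10y_1 + 3y_2 = 0. When this holds, K y = u (v·y) = 0, so (I - K) y = y and x = y is a particular solution; the full solution set is the line x = y + c·u = y + c·(1, -3, 3), c ∈ C.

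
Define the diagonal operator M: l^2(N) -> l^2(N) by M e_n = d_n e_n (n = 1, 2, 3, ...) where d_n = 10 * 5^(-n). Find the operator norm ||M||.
||M|| = 2 (attained at n = 1)

For M diagonal, ||M|| = sup_n |d_n|. The sequence d_n = 10 * 5^(-n) is positive and strictly decreasing (ratio 5^(-1) < 1), so the supremum is d_1 = 10/5 = 2. Hence ||M|| = 2.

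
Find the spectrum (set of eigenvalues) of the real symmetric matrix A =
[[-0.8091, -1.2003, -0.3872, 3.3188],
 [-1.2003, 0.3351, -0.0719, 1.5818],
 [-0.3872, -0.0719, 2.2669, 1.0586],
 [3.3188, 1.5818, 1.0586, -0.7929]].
sigma(A) ≈ {-5, 1, 2, 3}

A is real symmetric, so its spectrum consists of real eigenvalues. Expanding the characteristic polynomial of the displayed matrix gives
  det(λ I - A) = p(λ) = λ^4 + (-1)λ^3 + (-19)λ^2 + (49)λ + (-30.0013).
Solving p(λ) = 0 yields eigenvalues ≈ -5, 1, 2, 3. (A is shown rounded to 4 decimals, so these recover the underlying integer eigenvalues to within that precision.)
Verification: the trace of A = 1 equals the sum of eigenvalues 1, and det(A) ≈ -30.0013 matches the eigenvalue product -30.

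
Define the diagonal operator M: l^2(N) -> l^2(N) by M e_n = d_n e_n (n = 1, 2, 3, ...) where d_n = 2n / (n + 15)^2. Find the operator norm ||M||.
||M|| = 1/30 (attained at n = 15)

For M diagonal, ||M|| = sup_n |d_n|. Treat f(x) = 2x / (x + 15)^2 for real x > 0. By the quotient rule, f'(x) = 2(15 - x)/(x + 15)^3, which is positive for x < 15 and negative for x > 15. So f has a unique maximum at x = 15, and since 15 is a positive integer, the supremum over n ≥ 1 is attained at n = 15: d_15 = 2·15/(15 + 15)^2 = 2·15/900 = 1/30. Hence ||M|| = 1/30.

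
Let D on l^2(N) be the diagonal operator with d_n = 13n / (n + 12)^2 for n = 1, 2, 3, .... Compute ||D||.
||D|| = 13/48 (attained at n = 12)

For D diagonal, ||D|| = sup_n |d_n|. Treat f(x) = 13x / (x + 12)^2 for real x > 0. By the quotient rule, f'(x) = 13(12 - x)/(x + 12)^3, which is positive for x < 12 and negative for x > 12. So f has a unique maximum at x = 12, and since 12 is a positive integer, the supremum over n ≥ 1 is attained at n = 12: d_12 = 13·12/(12 + 12)^2 = 13·12/576 = 13/48. Hence ||D|| = 13/48.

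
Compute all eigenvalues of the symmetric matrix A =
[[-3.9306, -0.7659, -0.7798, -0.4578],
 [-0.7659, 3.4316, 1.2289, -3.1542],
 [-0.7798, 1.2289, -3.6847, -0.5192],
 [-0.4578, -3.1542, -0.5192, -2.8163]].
sigma(A) ≈ {-5, -4, -3, 5}

A is real symmetric, so its spectrum consists of real eigenvalues. Expanding the characteristic polynomial of the displayed matrix gives
  det(λ I - A) = p(λ) = λ^4 + (7)λ^3 + (-13)λ^2 + (-175)λ + (-299.9978).
Solving p(λ) = 0 yields eigenvalues ≈ -5, -4, -3, 5. (A is shown rounded to 4 decimals, so these recover the underlying integer eigenvalues to within that precision.)
Verification: the trace of A = -7 equals the sum of eigenvalues -7, and det(A) ≈ -299.9978 matches the eigenvalue product -300.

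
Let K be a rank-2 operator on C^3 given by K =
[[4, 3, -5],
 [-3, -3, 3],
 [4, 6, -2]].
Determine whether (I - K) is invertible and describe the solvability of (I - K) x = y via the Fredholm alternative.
(I - K) is invertible (det(I - K) = -1 ≠ 0), so for every y in C^3 the equation (I - K) x = y has a unique solution.

K has rank 2 and factors as K = U V^T = u1 v1^T + u2 v2^T with u1 = (-1, 0, 2), v1 = (2, 3, -1), u2 = (-2, 1, 0), v2 = (-3, -3, 3) (multiplying out reproduces the displayed K). The nonzero eigenvalues of U V^T coincide with those of the 2 x 2 matrix G = V^T U = [[v1·u1, v1·u2], [v2·u1, v2·u2]] = [[-4, -1], [9, 3]], and by the Sylvester determinant identity det(I_3 - U V^T) = det(I_2 - V^T U) = det([[5, 1], [-9, -2]]) = (5)(-2) - (1)(-9) = -1. (Direct check: I - K =
[[-3, -3, 5],
 [3, 4, -3],
 [-4, -6, 3]]
has determinant -1.) The finite-dimensional Fredholm alternative says: either (I - K) is invertible, or ker(I - K) ≠ {0} and then range(I - K) = ker((I - K)^*)^⊥, with dim ker(I - K) = dim ker((I - K)^*). Since det(I - K) ≠ 0, 1 is not an eigenvalue of K and ker(I - K) = {0}, so we are in the first case: for every y there is a unique x = (I - K)^(-1) y. (Explicitly, by the Woodbury identity, (I - U V^T)^(-1) = I + U (I_2 - G)^(-1) V^T.)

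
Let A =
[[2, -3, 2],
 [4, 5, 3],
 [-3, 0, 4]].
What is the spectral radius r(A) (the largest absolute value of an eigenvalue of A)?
r(A) ≈ 5.6275

The eigenvalues of A are the roots of its characteristic polynomial. With M = A (coefficients from the trace, the sum of principal 2x2 minors, and det A):
  p(λ) = det(λ I - M) = λ^3 - 11λ^2 + 56λ - 145.
No integer candidate from the rational root theorem (±divisors of 145) is a root, so the roots are irrational. The cubic discriminant is Δ = -54903 < 0, so there is one real root and a complex-conjugate pair. p(5) = -15 and p(6) = 11 have opposite signs, so a root lies in (5, 6); Newton's method refines it to λ ≈ 5.6275. Dividing out (λ - (5.6275)) leaves approximately λ^2 - 5.3725λ + 25.7663. For λ^2 - 5.3725λ + 25.7663 the discriminant is -74.2014. It is negative, so the remaining roots are the complex-conjugate pair λ ≈ 2.6862 ± 4.307i. Their product equals the constant term, so |λ|^2 ≈ 25.7663 and |λ| ≈ 5.076.
Thus the eigenvalues (to 4 decimals) are 5.6275 (modulus 5.6275); 2.6862 ± 4.307i (modulus 5.076). The spectral radius is the largest modulus: r(A) ≈ 5.6275. (Cross-check: r(A) ≤ ||A||_2 ≈ 7.0732; equality holds whenever A is normal, though it can also hold for some non-normal A.)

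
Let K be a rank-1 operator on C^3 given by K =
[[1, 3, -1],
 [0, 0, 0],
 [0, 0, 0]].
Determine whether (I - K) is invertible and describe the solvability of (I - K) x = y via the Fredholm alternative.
(I - K) is singular (det(I - K) = 0, i.e. 1 ∈ sigma(K)). (I - K) x = y is solvable iff y ⊥ ker((I - K)^*) = span{(1, 3, -1)}, i.e. iff y_1 + 3y_2 - y_3 = 0. When solvable, the solutions are x = y + c·(1, 0, 0), c arbitrary (ker(I - K) = span{(1, 0, 0)}, dimension 1).

K has rank 1, so it is an outer product K = u v^T: every row of K is a multiple of one row vector. Reading off the entries, u = (1, 0, 0) and v = (1, 3, -1) (row i of K equals u_i·v^T). A rank-one matrix u v^T satisfies K u = u (v·u) and kills the (2)-dimensional subspace v^⊥, so its characteristic polynomial is lambda^2 (lambda - v·u) with v·u = tr K = 1. Hence the eigenvalues of I - K are 1 (multiplicity 2) and 1 - (1) = 0, so det(I - K) = 0. (Direct check: I - K =
[[0, -3, 1],
 [0, 1, 0],
 [0, 0, 1]]
has determinant 0.) So 1 is an eigenvalue of K and (I - K) is not invertible. The finite-dimensional Fredholm alternative says: either (I - K) is invertible, or ker(I - K) ≠ {0} and then range(I - K) = ker((I - K)^*)^⊥, with dim ker(I - K) = dim ker((I - K)^*). We are in the second case, so we need both kernels. Kernel of I - K: (I - K) u = u - u (v·u) = u - u = 0, so ker(I - K) = span{u} = span{(1, 0, 0)} (it is exactly 1-dimensional because rank(I - K) = 2). Kernel of the adjoint: K is real, so (I - K)^* = I - K^T = I - v u^T, and (I - v u^T) v = v - v (u·v) = 0; hence ker((I - K)^*) = span{v} = span{(1, 3, -1)}. Therefore (I - K) x = y is solvable iff <y, v> = 0, i.e. iff y_1 + 3y_2 - y_3 = 0. When this holds, K y = u (v·y) = 0, so (I - K) y = y and x = y is a particular solution; the full solution set is the line x = y + c·u = y + c·(1, 0, 0), c ∈ C.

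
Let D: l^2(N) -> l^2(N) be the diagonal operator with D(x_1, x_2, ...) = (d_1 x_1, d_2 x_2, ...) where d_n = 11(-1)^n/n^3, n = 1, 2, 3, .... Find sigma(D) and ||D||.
sigma(D) = {11(-1)^n/n^3 : n ≥ 1} ∪ {0}; ||D|| = 11

A bounded diagonal operator on l^2 with diagonal entries d_n has spectrum equal to the closure of {d_n : n ≥ 1}: every d_n is an eigenvalue (with eigenvector e_n), so {d_n} ⊂ sigma(D); the spectrum is closed, so its closure is too; and for lambda not in the closure, (D - lambda I) has bounded inverse (the diagonal entries 1/(d_n - lambda) are bounded). For our sequence d_n = 11(-1)^n/n^3, n = 1, 2, 3, ...:
  - {d_n} = {11(-1)^n/n^3 : n ≥ 1}; the only limit point is 0
  - closure = {11(-1)^n/n^3 : n ≥ 1} ∪ {0}
For the norm: a diagonal operator has ||D|| = sup_n |d_n|. Here |d_n| = 11/n^3 is decreasing, so sup_n |d_n| = |d_1| = 11. So ||D|| = 11.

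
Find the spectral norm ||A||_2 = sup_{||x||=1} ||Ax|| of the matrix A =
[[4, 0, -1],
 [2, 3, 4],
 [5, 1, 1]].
||A||_2 ≈ 7.2644 (= sqrt(largest eigenvalue of A^T A))

||A||_2 = sigma_max(A) = sqrt(lambda_max(A^T A)). Form the symmetric matrix M = A^T A =
[[45, 11, 9],
 [11, 10, 13],
 [9, 13, 18]].
Its characteristic polynomial (trace, sum of principal 2x2 minors, determinant of M give the coefficients) is
  p(λ) = det(λ I - M) = λ^3 - 73λ^2 + 1069λ - 81.
No integer candidate from the rational root theorem (±divisors of 81) is a root, so the roots are irrational. The cubic discriminant is Δ = 1190886624 > 0, so there are three distinct real roots. p(0) = -81 and p(1) = 916 have opposite signs, so a root lies in (0, 1); Newton's method refines it to λ ≈ 0.0762. p(20) = 99 and p(21) = -564 have opposite signs, so a root lies in (20, 21); Newton's method refines it to λ ≈ 20.1516. p(52) = -1277 and p(53) = 396 have opposite signs, so a root lies in (52, 53); Newton's method refines it to λ ≈ 52.7722. Check (Vieta): the three roots sum to 73, matching tr M = 73.
So the eigenvalues of A^T A are ≈ 0.0762, 20.1516, 52.7722 (all ≥ 0, as they must be for A^T A). The largest is λ_max ≈ 52.7722, hence ||A||_2 = sqrt(λ_max) ≈ 7.2644.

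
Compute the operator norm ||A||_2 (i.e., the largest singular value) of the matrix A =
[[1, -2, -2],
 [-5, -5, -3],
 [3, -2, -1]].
||A||_2 ≈ 7.8303 (= sqrt(largest eigenvalue of A^T A))

||A||_2 = sigma_max(A) = sqrt(lambda_max(A^T A)). Form the symmetric matrix M = A^T A =
[[35, 17, 10],
 [17, 33, 21],
 [10, 21, 14]].
Its characteristic polynomial (trace, sum of principal 2x2 minors, determinant of M give the coefficients) is
  p(λ) = det(λ I - M) = λ^3 - 82λ^2 + 1277λ - 529.
No integer candidate from the rational root theorem (±divisors of 529) is a root, so the roots are irrational. The cubic discriminant is Δ = 2458094377 > 0, so there are three distinct real roots. p(0) = -529 and p(1) = 667 have opposite signs, so a root lies in (0, 1); Newton's method refines it to λ ≈ 0.4258. p(20) = 211 and p(21) = -613 have opposite signs, so a root lies in (20, 21); Newton's method refines it to λ ≈ 20.2609. p(61) = -773 and p(62) = 1765 have opposite signs, so a root lies in (61, 62); Newton's method refines it to λ ≈ 61.3132. Check (Vieta): the three roots sum to 82, matching tr M = 82.
So the eigenvalues of A^T A are ≈ 0.4258, 20.2609, 61.3132 (all ≥ 0, as they must be for A^T A). The largest is λ_max ≈ 61.3132, hence ||A||_2 = sqrt(λ_max) ≈ 7.8303.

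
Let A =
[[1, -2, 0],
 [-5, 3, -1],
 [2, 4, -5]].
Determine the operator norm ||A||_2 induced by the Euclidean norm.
||A||_2 ≈ 7.1464 (= sqrt(largest eigenvalue of A^T A))

||A||_2 = sigma_max(A) = sqrt(lambda_max(A^T A)). Form the symmetric matrix M = A^T A =
[[30, -9, -5],
 [-9, 29, -23],
 [-5, -23, 26]].
Its characteristic polynomial (trace, sum of principal 2x2 minors, determinant of M give the coefficients) is
  p(λ) = det(λ I - M) = λ^3 - 85λ^2 + 1769λ - 1849.
No integer candidate from the rational root theorem (±divisors of 1849) is a root, so the roots are irrational. The cubic discriminant is Δ = 836346592 > 0, so there are three distinct real roots. p(1) = -164 and p(2) = 1357 have opposite signs, so a root lies in (1, 2); Newton's method refines it to λ ≈ 1.1029. p(32) = 487 and p(33) = -100 have opposite signs, so a root lies in (32, 33); Newton's method refines it to λ ≈ 32.8265. p(51) = -64 and p(52) = 907 have opposite signs, so a root lies in (51, 52); Newton's method refines it to λ ≈ 51.0706. Check (Vieta): the three roots sum to 85, matching tr M = 85.
So the eigenvalues of A^T A are ≈ 1.1029, 32.8265, 51.0706 (all ≥ 0, as they must be for A^T A). The largest is λ_max ≈ 51.0706, hence ||A||_2 = sqrt(λ_max) ≈ 7.1464.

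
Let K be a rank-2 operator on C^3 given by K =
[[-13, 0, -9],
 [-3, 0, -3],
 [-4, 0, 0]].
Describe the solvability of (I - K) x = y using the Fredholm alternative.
(I - K) is invertible (det(I - K) = -22 ≠ 0), so for every y in C^3 the equation (I - K) x = y has a unique solution.

K has rank 2 and factors as K = U V^T = u1 v1^T + u2 v2^T with u1 = (2, 0, 2), v1 = (-2, 0, 0), u2 = (-3, -1, 0), v2 = (3, 0, 3) (multiplying out reproduces the displayed K). The nonzero eigenvalues of U V^T coincide with those of the 2 x 2 matrix G = V^T U = [[v1·u1, v1·u2], [v2·u1, v2·u2]] = [[-4, 6], [12, -9]], and by the Sylvester determinant identity det(I_3 - U V^T) = det(I_2 - V^T U) = det([[5, -6], [-12, 10]]) = (5)(10) - (-6)(-12) = -22. (Direct check: I - K =
[[14, 0, 9],
 [3, 1, 3],
 [4, 0, 1]]
has determinant -22.) The finite-dimensional Fredholm alternative says: either (I - K) is invertible, or ker(I - K) ≠ {0} and then range(I - K) = ker((I - K)^*)^⊥, with dim ker(I - K) = dim ker((I - K)^*). Since det(I - K) ≠ 0, 1 is not an eigenvalue of K and ker(I - K) = {0}, so we are in the first case: for every y there is a unique x = (I - K)^(-1) y. (Explicitly, by the Woodbury identity, (I - U V^T)^(-1) = I + U (I_2 - G)^(-1) V^T.)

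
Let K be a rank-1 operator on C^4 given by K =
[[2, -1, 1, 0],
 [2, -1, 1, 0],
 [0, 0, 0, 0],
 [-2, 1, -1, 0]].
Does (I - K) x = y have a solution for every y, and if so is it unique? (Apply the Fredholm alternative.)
(I - K) is singular (det(I - K) = 0, i.e. 1 ∈ sigma(K)). (I - K) x = y is solvable iff y ⊥ ker((I - K)^*) = span{(2, -1, 1, 0)}, i.e. iff 2y_1 - y_2 + y_3 = 0. When solvable, the solutions are x = y + c·(1, 1, 0, -1), c arbitrary (ker(I - K) = span{(1, 1, 0, -1)}, dimension 1).

K has rank 1, so it is an outer product K = u v^T: every row of K is a multiple of one row vector. Reading off the entries, u = (1, 1, 0, -1) and v = (2, -1, 1, 0) (row i of K equals u_i·v^T). A rank-one matrix u v^T satisfies K u = u (v·u) and kills the (3)-dimensional subspace v^⊥, so its characteristic polynomial is lambda^3 (lambda - v·u) with v·u = tr K = 1. Hence the eigenvalues of I - K are 1 (multiplicity 3) and 1 - (1) = 0, so det(I - K) = 0. (Direct check: I - K =
[[-1, 1, -1, 0],
 [-2, 2, -1, 0],
 [0, 0, 1, 0],
 [2, -1, 1, 1]]
has determinant 0.) So 1 is an eigenvalue of K and (I - K) is not invertible. The finite-dimensional Fredholm alternative says: either (I - K) is invertible, or ker(I - K) ≠ {0} and then range(I - K) = ker((I - K)^*)^⊥, with dim ker(I - K) = dim ker((I - K)^*). We are in the second case, so we need both kernels. Kernel of I - K: (I - K) u = u - u (v·u) = u - u = 0, so ker(I - K) = span{u} = span{(1, 1, 0, -1)} (it is exactly 1-dimensional because rank(I - K) = 3). Kernel of the adjoint: K is real, so (I - K)^* = I - K^T = I - v u^T, and (I - v u^T) v = v - v (u·v) = 0; hence ker((I - K)^*) = span{v} = span{(2, -1, 1, 0)}. Therefore (I - K) x = y is solvable iff <y, v> = 0, i.e. iff 2y_1 - y_2 + y_3 = 0. When this holds, K y = u (v·y) = 0, so (I - K) y = y and x = y is a particular solution; the full solution set is the line x = y + c·u = y + c·(1, 1, 0, -1), c ∈ C.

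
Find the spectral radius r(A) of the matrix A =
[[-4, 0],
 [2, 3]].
r(A) = 4

The eigenvalues of A are the roots of its characteristic polynomial. With M = A (coefficients from the trace and determinant):
  p(λ) = det(λ I - M) = λ^2 + λ - 12.
For λ^2 + λ - 12 the discriminant is 49. It is a perfect square (7^2), so the roots are rational: λ = (-1 ± 7)/2 = 3, -4.
Thus the eigenvalues (to 4 decimals) are 3 (modulus 3); -4 (modulus 4). The spectral radius is the largest modulus: r(A) = 4. (Cross-check: r(A) ≤ ||A||_2 ≈ 4.7581; equality holds whenever A is normal, though it can also hold for some non-normal A.)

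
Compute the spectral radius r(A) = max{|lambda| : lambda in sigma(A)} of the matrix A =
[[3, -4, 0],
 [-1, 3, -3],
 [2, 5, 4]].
r(A) ≈ 4.6551

The eigenvalues of A are the roots of its characteristic polynomial. With M = A (coefficients from the trace, the sum of principal 2x2 minors, and det A):
  p(λ) = det(λ I - M) = λ^3 - 10λ^2 + 44λ - 89.
No integer candidate from the rational root theorem (±divisors of 89) is a root, so the roots are irrational. The cubic discriminant is Δ = -12123 < 0, so there is one real root and a complex-conjugate pair. p(4) = -9 and p(5) = 6 have opposite signs, so a root lies in (4, 5); Newton's method refines it to λ ≈ 4.6551. Dividing out (λ - (4.6551)) leaves approximately λ^2 - 5.3449λ + 19.119. For λ^2 - 5.3449λ + 19.119 the discriminant is -47.9075. It is negative, so the remaining roots are the complex-conjugate pair λ ≈ 2.6725 ± 3.4608i. Their product equals the constant term, so |λ|^2 ≈ 19.119 and |λ| ≈ 4.3725.
Thus the eigenvalues (to 4 decimals) are 4.6551 (modulus 4.6551); 2.6725 ± 3.4608i (modulus 4.3725). The spectral radius is the largest modulus: r(A) ≈ 4.6551. (Cross-check: r(A) ≤ ||A||_2 ≈ 7.3599; equality holds whenever A is normal, though it can also hold for some non-normal A.)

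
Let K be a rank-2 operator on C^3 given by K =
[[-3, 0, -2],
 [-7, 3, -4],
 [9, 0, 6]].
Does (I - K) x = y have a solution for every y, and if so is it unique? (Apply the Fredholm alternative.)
(I - K) is invertible (det(I - K) = 4 ≠ 0), so for every y in C^3 the equation (I - K) x = y has a unique solution.

K has rank 2 and factors as K = U V^T = u1 v1^T + u2 v2^T with u1 = (0, -1, 0), v1 = (1, -3, 0), u2 = (-1, -2, 3), v2 = (3, 0, 2) (multiplying out reproduces the displayed K). The nonzero eigenvalues of U V^T coincide with those of the 2 x 2 matrix G = V^T U = [[v1·u1, v1·u2], [v2·u1, v2·u2]] = [[3, 5], [0, 3]], and by the Sylvester determinant identity det(I_3 - U V^T) = det(I_2 - V^T U) = det([[-2, -5], [0, -2]]) = (-2)(-2) - (-5)(0) = 4. (Direct check: I - K =
[[4, 0, 2],
 [7, -2, 4],
 [-9, 0, -5]]
has determinant 4.) The finite-dimensional Fredholm alternative says: either (I - K) is invertible, or ker(I - K) ≠ {0} and then range(I - K) = ker((I - K)^*)^⊥, with dim ker(I - K) = dim ker((I - K)^*). Since det(I - K) ≠ 0, 1 is not an eigenvalue of K and ker(I - K) = {0}, so we are in the first case: for every y there is a unique x = (I - K)^(-1) y. (Explicitly, by the Woodbury identity, (I - U V^T)^(-1) = I + U (I_2 - G)^(-1) V^T.)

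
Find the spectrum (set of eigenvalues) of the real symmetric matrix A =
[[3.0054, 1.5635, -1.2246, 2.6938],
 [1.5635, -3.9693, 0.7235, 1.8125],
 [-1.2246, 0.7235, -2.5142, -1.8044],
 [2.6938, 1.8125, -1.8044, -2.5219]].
sigma(A) ≈ {-6, -3, -2, 5}

A is real symmetric, so its spectrum consists of real eigenvalues. Expanding the characteristic polynomial of the displayed matrix gives
  det(λ I - A) = p(λ) = λ^4 + (6)λ^3 + (-19)λ^2 + (-144)λ + (-180.0033).
Solving p(λ) = 0 yields eigenvalues ≈ -6, -3, -2, 5. (A is shown rounded to 4 decimals, so these recover the underlying integer eigenvalues to within that precision.)
Verification: the trace of A = -6 equals the sum of eigenvalues -6, and det(A) ≈ -180.0033 matches the eigenvalue product -180.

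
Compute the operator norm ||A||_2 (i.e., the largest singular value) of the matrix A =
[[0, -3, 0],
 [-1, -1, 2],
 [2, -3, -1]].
||A||_2 ≈ 4.573 (= sqrt(largest eigenvalue of A^T A))

||A||_2 = sigma_max(A) = sqrt(lambda_max(A^T A)). Form the symmetric matrix M = A^T A =
[[5, -5, -4],
 [-5, 19, 1],
 [-4, 1, 5]].
Its characteristic polynomial (trace, sum of principal 2x2 minors, determinant of M give the coefficients) is
  p(λ) = det(λ I - M) = λ^3 - 29λ^2 + 173λ - 81.
No integer candidate from the rational root theorem (±divisors of 81) is a root, so the roots are irrational. The cubic discriminant is Δ = 3695024 > 0, so there are three distinct real roots. p(0) = -81 and p(1) = 64 have opposite signs, so a root lies in (0, 1); Newton's method refines it to λ ≈ 0.5113. p(7) = 52 and p(8) = -41 have opposite signs, so a root lies in (7, 8); Newton's method refines it to λ ≈ 7.576. p(20) = -221 and p(21) = 24 have opposite signs, so a root lies in (20, 21); Newton's method refines it to λ ≈ 20.9127. Check (Vieta): the three roots sum to 29, matching tr M = 29.
So the eigenvalues of A^T A are ≈ 0.5113, 7.576, 20.9127 (all ≥ 0, as they must be for A^T A). The largest is λ_max ≈ 20.9127, hence ||A||_2 = sqrt(λ_max) ≈ 4.573.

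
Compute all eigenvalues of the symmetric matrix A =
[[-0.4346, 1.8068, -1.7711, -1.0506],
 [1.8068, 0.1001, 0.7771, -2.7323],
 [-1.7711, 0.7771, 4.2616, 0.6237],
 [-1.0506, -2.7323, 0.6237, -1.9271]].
sigma(A) ≈ {-4, -2, 3, 5}

A is real symmetric, so its spectrum consists of real eigenvalues. Expanding the characteristic polynomial of the displayed matrix gives
  det(λ I - A) = p(λ) = λ^4 + (-2)λ^3 + (-25)λ^2 + (26)λ + (120.0021).
Solving p(λ) = 0 yields eigenvalues ≈ -4, -2, 3, 5. (A is shown rounded to 4 decimals, so these recover the underlying integer eigenvalues to within that precision.)
Verification: the trace of A = 2 equals the sum of eigenvalues 2, and det(A) ≈ 120.0021 matches the eigenvalue product 120.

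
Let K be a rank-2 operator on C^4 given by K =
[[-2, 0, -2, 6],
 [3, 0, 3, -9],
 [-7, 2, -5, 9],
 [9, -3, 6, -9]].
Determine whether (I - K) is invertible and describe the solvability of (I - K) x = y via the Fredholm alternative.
(I - K) is invertible (det(I - K) = -65 ≠ 0), so for every y in C^4 the equation (I - K) x = y has a unique solution.

K has rank 2 and factors as K = U V^T = u1 v1^T + u2 v2^T with u1 = (-2, 3, -3, 3), v1 = (1, 0, 1, -3), u2 = (0, 0, 2, -3), v2 = (-2, 1, -1, 0) (multiplying out reproduces the displayed K). The nonzero eigenvalues of U V^T coincide with those of the 2 x 2 matrix G = V^T U = [[v1·u1, v1·u2], [v2·u1, v2·u2]] = [[-14, 11], [10, -2]], and by the Sylvester determinant identity det(I_4 - U V^T) = det(I_2 - V^T U) = det([[15, -11], [-10, 3]]) = (15)(3) - (-11)(-10) = -65. (Direct check: I - K =
[[3, 0, 2, -6],
 [-3, 1, -3, 9],
 [7, -2, 6, -9],
 [-9, 3, -6, 10]]
has determinant -65.) The finite-dimensional Fredholm alternative says: either (I - K) is invertible, or ker(I - K) ≠ {0} and then range(I - K) = ker((I - K)^*)^⊥, with dim ker(I - K) = dim ker((I - K)^*). Since det(I - K) ≠ 0, 1 is not an eigenvalue of K and ker(I - K) = {0}, so we are in the first case: for every y there is a unique x = (I - K)^(-1) y. (Explicitly, by the Woodbury identity, (I - U V^T)^(-1) = I + U (I_2 - G)^(-1) V^T.)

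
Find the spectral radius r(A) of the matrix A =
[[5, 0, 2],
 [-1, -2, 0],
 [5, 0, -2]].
r(A) = (3 + sqrt(89))/2 ≈ 6.217

The eigenvalues of A are the roots of its characteristic polynomial. With M = A (coefficients from the trace, the sum of principal 2x2 minors, and det A):
  p(λ) = det(λ I - M) = λ^3 - λ^2 - 26λ - 40.
By the rational root theorem any rational root is an integer divisor of 40. Testing λ = -2: p(-2) = -8 - 4 + 52 - 40 = 0, so λ = -2 is a root. Dividing out (λ + 2) leaves p(λ) = (λ + 2)(λ^2 - 3λ - 20). For λ^2 - 3λ - 20 the discriminant is 89. It is nonnegative but not a perfect square, so the roots are real and irrational: λ = (3 ± sqrt(89))/2 ≈ 6.217, -3.217.
Thus the eigenvalues (to 4 decimals) are 6.217 (modulus 6.217); -3.217 (modulus 3.217); -2 (modulus 2). The spectral radius is the largest modulus: r(A) = (3 + sqrt(89))/2 ≈ 6.217. (Cross-check: r(A) ≤ ||A||_2 ≈ 7.1474; equality holds whenever A is normal, though it can also hold for some non-normal A.)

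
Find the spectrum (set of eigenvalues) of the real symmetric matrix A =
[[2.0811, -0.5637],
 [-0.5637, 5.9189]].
sigma(A) ≈ {2, 6}

A is real symmetric, so its spectrum consists of real eigenvalues. Expanding the characteristic polynomial of the displayed matrix gives
  det(λ I - A) = p(λ) = λ^2 + (-8)λ + (12).
Solving p(λ) = 0 yields eigenvalues ≈ 2, 6. (A is shown rounded to 4 decimals, so these recover the underlying integer eigenvalues to within that precision.)
Verification: the trace of A = 8 equals the sum of eigenvalues 8, and det(A) ≈ 12.0001 matches the eigenvalue product 12.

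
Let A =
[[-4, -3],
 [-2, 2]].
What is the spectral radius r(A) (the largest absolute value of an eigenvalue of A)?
r(A) = (2 + sqrt(60))/2 ≈ 4.873

The eigenvalues of A are the roots of its characteristic polynomial. With M = A (coefficients from the trace and determinant):
  p(λ) = det(λ I - M) = λ^2 + 2λ - 14.
For λ^2 + 2λ - 14 the discriminant is 60. It is nonnegative but not a perfect square, so the roots are real and irrational: λ = (-2 ± sqrt(60))/2 ≈ 2.873, -4.873.
Thus the eigenvalues (to 4 decimals) are 2.873 (modulus 2.873); -4.873 (modulus 4.873). The spectral radius is the largest modulus: r(A) = (2 + sqrt(60))/2 ≈ 4.873. (Cross-check: r(A) ≤ ||A||_2 ≈ 5.0232; equality holds whenever A is normal, though it can also hold for some non-normal A.)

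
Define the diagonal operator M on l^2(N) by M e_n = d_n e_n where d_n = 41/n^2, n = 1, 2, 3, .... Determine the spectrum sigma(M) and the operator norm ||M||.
sigma(M) = {41/n^2 : n ≥ 1} ∪ {0}; ||M|| = 41

A bounded diagonal operator on l^2 with diagonal entries d_n has spectrum equal to the closure of {d_n : n ≥ 1}: every d_n is an eigenvalue (with eigenvector e_n), so {d_n} ⊂ sigma(M); the spectrum is closed, so its closure is too; and for lambda not in the closure, (M - lambda I) has bounded inverse (the diagonal entries 1/(d_n - lambda) are bounded). For our sequence d_n = 41/n^2, n = 1, 2, 3, ...:
  - {d_n} = {41/n^2 : n ≥ 1}; the only limit point is 0
  - closure = {41/n^2 : n ≥ 1} ∪ {0}
For the norm: a diagonal operator has ||M|| = sup_n |d_n|. Here d_n = 41/n^2 is positive and decreasing, so sup_n |d_n| = d_1 = 41. So ||M|| = 41.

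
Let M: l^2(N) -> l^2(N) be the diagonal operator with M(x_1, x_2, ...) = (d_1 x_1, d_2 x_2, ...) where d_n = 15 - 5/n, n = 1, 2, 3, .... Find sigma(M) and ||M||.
sigma(M) = {15 - 5/n : n ≥ 1} ∪ {15}; ||M|| = 15

A bounded diagonal operator on l^2 with diagonal entries d_n has spectrum equal to the closure of {d_n : n ≥ 1}: every d_n is an eigenvalue (with eigenvector e_n), so {d_n} ⊂ sigma(M); the spectrum is closed, so its closure is too; and for lambda not in the closure, (M - lambda I) has bounded inverse (the diagonal entries 1/(d_n - lambda) are bounded). For our sequence d_n = 15 - 5/n, n = 1, 2, 3, ...:
  - {d_n} = {15 - 5/n : n ≥ 1}; the only limit point is 15
  - closure = {15 - 5/n : n ≥ 1} ∪ {15}
For the norm: a diagonal operator has ||M|| = sup_n |d_n|. Here d_n = 15 - 5/n increases monotonically from d_1 = 10 toward 15, with all terms in [10, 15); so sup_n |d_n| = 15 (the supremum is the limit, not attained). So ||M|| = 15.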